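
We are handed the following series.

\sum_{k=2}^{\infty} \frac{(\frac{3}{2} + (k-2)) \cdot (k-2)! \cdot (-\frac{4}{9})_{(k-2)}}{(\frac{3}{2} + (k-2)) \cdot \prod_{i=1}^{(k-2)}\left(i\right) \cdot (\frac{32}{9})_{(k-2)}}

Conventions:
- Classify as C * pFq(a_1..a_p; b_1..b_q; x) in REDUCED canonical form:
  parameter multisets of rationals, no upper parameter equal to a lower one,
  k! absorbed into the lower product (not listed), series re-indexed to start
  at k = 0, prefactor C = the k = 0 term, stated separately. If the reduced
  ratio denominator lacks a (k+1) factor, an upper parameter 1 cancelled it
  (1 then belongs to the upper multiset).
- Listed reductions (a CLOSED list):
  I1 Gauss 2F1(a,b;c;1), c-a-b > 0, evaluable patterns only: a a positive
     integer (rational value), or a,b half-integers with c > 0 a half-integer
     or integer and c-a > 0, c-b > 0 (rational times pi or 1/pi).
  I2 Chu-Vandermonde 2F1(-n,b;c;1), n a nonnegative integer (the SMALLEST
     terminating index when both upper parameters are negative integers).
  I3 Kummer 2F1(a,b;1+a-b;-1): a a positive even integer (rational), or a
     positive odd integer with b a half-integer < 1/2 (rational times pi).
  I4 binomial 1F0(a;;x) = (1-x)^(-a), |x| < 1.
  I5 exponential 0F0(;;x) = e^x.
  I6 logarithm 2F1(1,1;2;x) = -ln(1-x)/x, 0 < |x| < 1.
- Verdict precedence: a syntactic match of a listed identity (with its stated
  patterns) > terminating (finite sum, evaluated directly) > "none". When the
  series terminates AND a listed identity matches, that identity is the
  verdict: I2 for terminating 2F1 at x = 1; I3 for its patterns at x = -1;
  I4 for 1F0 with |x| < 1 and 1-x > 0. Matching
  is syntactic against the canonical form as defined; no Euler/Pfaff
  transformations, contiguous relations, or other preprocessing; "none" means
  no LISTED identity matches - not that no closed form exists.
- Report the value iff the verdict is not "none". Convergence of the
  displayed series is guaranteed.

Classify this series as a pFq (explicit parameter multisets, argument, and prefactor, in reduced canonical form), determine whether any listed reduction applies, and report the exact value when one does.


Canonical form: C = 1 times 2F1 with upper {-\frac{4}{9}, 1}, lower {\frac{32}{9}}, x = 1. Verdict at x = 1: the Gauss summation I1 matches (x = 1: the Gamma ratio telescopes since c-a-b = 3 > 0 and a = 1 in Z>0). Its exact value is \frac{23}{27}.

Key observation: from the first term 1: the factorial ratio (C = 1, x = 1) (k+a-1)!/(a-1)! is a rising factorial (a)_k.
Consecutive-term ratio: r(k) = 1 * (k-\frac{4}{9}) (k+1) / [(k+\frac{32}{9}) (k+1)] - rational; roots negated = parameters, x = 1, C = 1.


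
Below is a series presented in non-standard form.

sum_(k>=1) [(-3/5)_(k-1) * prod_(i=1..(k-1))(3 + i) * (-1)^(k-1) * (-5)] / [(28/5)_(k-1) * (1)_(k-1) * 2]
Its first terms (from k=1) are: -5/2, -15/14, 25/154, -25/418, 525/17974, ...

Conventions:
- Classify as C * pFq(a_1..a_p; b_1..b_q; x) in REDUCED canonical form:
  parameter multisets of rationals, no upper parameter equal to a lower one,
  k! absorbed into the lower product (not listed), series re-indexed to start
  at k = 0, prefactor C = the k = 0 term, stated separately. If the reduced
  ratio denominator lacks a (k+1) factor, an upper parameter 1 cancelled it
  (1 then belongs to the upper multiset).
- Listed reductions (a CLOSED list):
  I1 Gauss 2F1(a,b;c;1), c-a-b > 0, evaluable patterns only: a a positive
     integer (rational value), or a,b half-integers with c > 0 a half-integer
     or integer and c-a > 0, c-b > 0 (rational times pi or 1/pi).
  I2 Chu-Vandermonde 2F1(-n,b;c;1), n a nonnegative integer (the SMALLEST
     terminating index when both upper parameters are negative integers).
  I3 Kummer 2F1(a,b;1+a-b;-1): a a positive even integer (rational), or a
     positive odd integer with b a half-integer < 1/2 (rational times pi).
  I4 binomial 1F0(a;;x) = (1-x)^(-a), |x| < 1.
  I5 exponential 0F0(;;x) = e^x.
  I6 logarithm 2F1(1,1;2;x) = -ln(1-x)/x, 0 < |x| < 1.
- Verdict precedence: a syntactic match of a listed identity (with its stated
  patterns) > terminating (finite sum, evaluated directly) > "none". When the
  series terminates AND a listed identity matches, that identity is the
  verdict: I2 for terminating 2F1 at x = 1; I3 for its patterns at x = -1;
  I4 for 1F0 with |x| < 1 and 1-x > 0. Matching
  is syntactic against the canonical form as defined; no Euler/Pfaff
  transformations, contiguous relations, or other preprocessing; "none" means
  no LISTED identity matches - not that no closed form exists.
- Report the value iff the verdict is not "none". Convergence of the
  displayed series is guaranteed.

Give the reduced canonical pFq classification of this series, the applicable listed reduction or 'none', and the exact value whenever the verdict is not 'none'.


Prefactor -5/2, argument -1: 2F1 with upper {-3/5, 4} over lower {28/5}. Verdict: the Kummer evaluation I3 applies (x = -1; c = 28/5 equals 1+a-b for upper {-3/5, 4}: listed pattern). Sum: -69/20.

Structural cue: x = (-1) and the constant factors (C = -5/2, x = -1) combine into one prefactor.
Ratio: r(k) = (-1) * (k-3/5) (k+4) / [(k+28/5) (k+1)] - poly over poly, x = (-1) from leading terms; C = -5/2 at k = 0.


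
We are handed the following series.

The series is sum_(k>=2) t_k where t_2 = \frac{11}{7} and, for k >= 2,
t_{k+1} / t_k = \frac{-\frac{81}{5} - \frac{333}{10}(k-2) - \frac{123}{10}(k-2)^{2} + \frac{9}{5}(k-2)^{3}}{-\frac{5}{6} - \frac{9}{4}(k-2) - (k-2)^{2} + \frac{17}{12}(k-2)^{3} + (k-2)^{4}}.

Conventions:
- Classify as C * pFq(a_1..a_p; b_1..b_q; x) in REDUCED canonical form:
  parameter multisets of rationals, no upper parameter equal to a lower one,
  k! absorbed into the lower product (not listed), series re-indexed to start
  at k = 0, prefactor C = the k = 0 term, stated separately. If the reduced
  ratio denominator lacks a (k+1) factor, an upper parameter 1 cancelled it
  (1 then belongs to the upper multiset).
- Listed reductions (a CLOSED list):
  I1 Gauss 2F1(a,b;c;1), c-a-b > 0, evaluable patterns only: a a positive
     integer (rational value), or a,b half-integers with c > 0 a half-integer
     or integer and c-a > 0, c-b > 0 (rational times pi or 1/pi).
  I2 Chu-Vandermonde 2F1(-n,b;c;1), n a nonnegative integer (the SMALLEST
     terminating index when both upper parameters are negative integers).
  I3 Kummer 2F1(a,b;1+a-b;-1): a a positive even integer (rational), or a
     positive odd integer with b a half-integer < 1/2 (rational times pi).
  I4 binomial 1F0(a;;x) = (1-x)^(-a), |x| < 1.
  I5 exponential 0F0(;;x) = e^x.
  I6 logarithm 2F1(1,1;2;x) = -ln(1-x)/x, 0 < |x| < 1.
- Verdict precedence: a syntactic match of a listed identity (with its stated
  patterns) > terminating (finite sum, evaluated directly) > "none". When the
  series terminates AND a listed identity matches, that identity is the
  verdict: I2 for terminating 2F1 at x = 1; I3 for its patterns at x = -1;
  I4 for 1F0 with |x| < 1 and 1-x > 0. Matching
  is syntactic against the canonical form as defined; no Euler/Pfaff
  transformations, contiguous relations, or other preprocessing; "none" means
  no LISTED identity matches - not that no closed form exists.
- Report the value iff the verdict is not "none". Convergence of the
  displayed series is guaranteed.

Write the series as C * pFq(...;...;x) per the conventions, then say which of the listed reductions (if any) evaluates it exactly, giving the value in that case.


Key step: t_0 = \frac{11}{7} here, and the expanded ratio factors over Q; C = 11/7, x = 9/5, roots give parameters.
Step ratio: r(k) = \frac{9}{5} * (k-9) (k+\frac{3}{2}) / [(k-\frac{5}{4}) (k+1) (k+1)] - rational; roots negated = parameters, x = \frac{9}{5}, C = \frac{11}{7}.

Prefactor \frac{11}{7}, argument \frac{9}{5}: 2F2 with upper {-9, \frac{3}{2}} over lower {-\frac{5}{4}, 1}. Verdict: terminating - upper -9 stops the sum at k = 9; the 10 terms are added exactly. Value: \frac{11197583711677}{209111328125}.


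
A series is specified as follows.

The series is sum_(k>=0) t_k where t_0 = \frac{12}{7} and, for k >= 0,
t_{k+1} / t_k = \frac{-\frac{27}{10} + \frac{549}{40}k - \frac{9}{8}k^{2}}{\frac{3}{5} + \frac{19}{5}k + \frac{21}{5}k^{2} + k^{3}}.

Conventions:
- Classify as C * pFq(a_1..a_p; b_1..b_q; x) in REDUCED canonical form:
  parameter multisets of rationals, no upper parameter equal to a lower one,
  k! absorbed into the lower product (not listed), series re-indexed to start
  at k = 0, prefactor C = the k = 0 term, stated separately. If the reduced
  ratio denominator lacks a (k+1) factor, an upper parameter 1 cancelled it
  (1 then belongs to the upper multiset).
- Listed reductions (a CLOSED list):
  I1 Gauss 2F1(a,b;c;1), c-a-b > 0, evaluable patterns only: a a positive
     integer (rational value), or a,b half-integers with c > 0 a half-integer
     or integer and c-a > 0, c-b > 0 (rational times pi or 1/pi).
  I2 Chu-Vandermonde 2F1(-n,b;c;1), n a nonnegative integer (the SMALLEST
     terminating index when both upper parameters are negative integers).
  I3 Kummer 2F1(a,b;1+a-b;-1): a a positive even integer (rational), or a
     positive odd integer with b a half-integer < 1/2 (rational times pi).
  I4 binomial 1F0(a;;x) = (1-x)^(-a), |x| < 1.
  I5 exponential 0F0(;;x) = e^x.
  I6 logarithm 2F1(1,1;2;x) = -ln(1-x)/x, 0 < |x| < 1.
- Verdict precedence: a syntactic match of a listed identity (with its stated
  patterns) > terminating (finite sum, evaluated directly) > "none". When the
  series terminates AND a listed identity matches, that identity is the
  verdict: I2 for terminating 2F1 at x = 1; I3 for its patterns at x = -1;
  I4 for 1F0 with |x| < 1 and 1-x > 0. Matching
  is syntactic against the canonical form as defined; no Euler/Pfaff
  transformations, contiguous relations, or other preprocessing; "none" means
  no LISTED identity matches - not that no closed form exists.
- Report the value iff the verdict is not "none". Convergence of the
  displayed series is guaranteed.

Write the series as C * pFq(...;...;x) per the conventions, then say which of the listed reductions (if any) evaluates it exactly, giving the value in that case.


Classification (C = \frac{12}{7}): 2F2 with upper {-12, -\frac{1}{5}}, lower {\frac{1}{5}, 3}, argument x = -\frac{9}{8}. Verdict: terminating. With -12 upstairs the series is a 13-term polynomial sum; evaluated term by term. Hence: -\frac{7613716172588867686471887}{360350652907734538649600}.

Key observation: t_0 being \frac{12}{7}, the expanded ratio factors over Q; C = 12/7, x = -9/8, roots give parameters.
Term ratio: r(k) = -\frac{9}{8} * (k-12) (k-\frac{1}{5}) / [(k+\frac{1}{5}) (k+3) (k+1)] - rational; roots negated = parameters, x = -\frac{9}{8}, C = \frac{12}{7}.


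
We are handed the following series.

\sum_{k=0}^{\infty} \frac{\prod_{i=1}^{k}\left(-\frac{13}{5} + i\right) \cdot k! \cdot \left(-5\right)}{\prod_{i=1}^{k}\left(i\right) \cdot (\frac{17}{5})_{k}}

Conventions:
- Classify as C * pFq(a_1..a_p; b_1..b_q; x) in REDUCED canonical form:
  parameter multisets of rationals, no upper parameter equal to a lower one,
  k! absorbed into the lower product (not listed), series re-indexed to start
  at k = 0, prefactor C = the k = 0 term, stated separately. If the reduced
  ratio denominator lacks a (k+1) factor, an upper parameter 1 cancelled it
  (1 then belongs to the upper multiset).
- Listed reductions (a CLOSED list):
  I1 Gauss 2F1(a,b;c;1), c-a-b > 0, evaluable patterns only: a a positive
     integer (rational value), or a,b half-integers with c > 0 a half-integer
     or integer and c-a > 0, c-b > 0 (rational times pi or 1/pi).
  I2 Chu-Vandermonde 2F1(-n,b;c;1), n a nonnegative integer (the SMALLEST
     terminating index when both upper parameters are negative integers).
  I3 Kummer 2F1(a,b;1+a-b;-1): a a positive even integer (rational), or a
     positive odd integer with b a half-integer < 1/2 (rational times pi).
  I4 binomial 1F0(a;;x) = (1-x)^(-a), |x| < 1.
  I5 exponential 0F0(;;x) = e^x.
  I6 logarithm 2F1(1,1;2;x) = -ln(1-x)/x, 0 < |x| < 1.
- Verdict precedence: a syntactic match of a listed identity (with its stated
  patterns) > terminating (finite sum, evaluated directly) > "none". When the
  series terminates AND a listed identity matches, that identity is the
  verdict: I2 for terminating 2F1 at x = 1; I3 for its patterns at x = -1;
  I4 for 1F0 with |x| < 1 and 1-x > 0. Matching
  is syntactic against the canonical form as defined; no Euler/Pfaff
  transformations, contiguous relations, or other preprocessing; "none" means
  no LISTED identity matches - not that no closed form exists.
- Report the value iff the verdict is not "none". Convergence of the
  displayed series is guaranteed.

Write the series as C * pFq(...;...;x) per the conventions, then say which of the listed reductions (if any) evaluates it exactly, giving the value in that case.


Reduced: x = 1, 2F1, upper = {-\frac{8}{5}, 1}, lower = {\frac{17}{5}}, C = -5. Verdict: the Gauss summation I1 applies (x = 1: the Gamma ratio telescopes since c-a-b = 4 > 0 and a = 1 in Z>0). Sum: -3.

Key observation: x = 1 and the factorial ratio (C = -5, x = 1) (k+a-1)!/(a-1)! is a rising factorial (a)_k.
Adjacent-term ratio: r(k) = 1 * (k-\frac{8}{5}) (k+1) / [(k+\frac{17}{5}) (k+1)] - poly over poly, x = 1 from leading terms; C = -5 at k = 0.


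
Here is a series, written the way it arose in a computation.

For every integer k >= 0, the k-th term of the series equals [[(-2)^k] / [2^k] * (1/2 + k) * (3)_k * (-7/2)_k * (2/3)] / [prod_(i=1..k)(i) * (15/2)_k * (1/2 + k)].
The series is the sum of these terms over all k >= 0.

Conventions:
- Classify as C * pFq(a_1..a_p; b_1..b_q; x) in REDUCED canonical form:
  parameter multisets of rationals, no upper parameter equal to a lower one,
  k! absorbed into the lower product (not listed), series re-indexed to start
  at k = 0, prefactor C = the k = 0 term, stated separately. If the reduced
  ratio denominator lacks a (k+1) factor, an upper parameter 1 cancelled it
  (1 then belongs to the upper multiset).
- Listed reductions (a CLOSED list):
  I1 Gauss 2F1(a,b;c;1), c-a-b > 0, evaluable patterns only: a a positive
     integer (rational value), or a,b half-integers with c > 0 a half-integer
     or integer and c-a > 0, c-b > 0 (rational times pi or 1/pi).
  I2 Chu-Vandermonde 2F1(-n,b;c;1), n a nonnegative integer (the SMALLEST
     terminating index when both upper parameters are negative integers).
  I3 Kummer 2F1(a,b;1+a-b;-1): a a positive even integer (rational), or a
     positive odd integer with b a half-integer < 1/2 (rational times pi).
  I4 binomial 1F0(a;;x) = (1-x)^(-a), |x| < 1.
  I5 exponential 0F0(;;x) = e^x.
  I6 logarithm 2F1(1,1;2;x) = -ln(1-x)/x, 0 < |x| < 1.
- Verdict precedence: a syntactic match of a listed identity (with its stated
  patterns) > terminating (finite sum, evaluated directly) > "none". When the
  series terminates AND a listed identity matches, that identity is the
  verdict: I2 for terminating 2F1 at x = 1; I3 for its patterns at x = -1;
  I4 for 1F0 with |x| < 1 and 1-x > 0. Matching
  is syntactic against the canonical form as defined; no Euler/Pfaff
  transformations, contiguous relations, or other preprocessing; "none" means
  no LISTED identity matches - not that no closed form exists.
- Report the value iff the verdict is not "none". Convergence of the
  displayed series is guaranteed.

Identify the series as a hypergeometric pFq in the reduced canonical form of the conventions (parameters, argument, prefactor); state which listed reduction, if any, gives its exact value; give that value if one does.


Key step: with t_0 = 2/3, striking the common factor k + 1/2 reduces the term (C = 2/3, x = -1).
Consecutive-term ratio: r(k) = (-1) * (k-7/2) (k+3) / [(k+15/2) (k+1)] - poly over poly, x = (-1) from leading terms; C = 2/3 at k = 0.

With C = 2/3: the canonical form is 2F1(-7/2, 3; 15/2; -1). Verdict: the Kummer evaluation I3 applies (x = -1; c = 15/2 equals 1+a-b for upper {-7/2, 3}: listed pattern). Sum: (3003/4096) * pi.


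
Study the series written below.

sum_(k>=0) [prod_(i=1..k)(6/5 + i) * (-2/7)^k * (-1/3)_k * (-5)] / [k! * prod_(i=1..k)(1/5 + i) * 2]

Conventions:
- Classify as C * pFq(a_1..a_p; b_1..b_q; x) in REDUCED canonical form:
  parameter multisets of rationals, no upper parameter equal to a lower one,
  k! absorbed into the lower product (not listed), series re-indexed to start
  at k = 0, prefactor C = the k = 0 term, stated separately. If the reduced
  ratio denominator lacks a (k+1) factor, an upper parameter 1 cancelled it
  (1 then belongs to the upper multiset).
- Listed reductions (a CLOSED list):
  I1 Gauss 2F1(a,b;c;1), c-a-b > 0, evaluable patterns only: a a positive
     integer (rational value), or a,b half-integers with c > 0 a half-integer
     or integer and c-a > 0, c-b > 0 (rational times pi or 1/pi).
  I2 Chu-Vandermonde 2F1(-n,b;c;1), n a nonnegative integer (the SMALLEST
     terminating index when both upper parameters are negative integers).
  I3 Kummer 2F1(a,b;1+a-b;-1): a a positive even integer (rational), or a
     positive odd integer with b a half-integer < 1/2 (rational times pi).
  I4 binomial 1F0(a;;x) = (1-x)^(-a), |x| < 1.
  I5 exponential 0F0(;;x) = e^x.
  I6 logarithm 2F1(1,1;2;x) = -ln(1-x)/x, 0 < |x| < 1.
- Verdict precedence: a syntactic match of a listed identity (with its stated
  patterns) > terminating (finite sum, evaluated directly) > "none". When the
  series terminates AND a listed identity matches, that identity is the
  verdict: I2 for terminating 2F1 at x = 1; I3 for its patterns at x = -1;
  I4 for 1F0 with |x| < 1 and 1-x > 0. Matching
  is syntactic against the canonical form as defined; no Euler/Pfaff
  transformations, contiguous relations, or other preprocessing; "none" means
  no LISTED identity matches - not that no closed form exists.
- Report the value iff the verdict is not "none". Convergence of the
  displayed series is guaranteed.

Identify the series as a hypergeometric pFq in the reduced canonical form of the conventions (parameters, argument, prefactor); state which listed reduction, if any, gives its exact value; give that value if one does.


The series (x = -2/7) is 2F1: upper {-1/3, 11/5}, lower {6/5}, prefactor -5/2. Verdict: no listed reduction: x = -2/7 and upper {-1/3, 11/5} fail every I1-I6 pattern.

Key step: t_0 being -5/2, the running product (C = -5/2) telescopes to a rising factorial.
Ratio: r(k) = (-2/7) * (k-1/3) (k+11/5) / [(k+6/5) (k+1)] - rational; roots negated = parameters, x = (-2/7), C = -5/2.


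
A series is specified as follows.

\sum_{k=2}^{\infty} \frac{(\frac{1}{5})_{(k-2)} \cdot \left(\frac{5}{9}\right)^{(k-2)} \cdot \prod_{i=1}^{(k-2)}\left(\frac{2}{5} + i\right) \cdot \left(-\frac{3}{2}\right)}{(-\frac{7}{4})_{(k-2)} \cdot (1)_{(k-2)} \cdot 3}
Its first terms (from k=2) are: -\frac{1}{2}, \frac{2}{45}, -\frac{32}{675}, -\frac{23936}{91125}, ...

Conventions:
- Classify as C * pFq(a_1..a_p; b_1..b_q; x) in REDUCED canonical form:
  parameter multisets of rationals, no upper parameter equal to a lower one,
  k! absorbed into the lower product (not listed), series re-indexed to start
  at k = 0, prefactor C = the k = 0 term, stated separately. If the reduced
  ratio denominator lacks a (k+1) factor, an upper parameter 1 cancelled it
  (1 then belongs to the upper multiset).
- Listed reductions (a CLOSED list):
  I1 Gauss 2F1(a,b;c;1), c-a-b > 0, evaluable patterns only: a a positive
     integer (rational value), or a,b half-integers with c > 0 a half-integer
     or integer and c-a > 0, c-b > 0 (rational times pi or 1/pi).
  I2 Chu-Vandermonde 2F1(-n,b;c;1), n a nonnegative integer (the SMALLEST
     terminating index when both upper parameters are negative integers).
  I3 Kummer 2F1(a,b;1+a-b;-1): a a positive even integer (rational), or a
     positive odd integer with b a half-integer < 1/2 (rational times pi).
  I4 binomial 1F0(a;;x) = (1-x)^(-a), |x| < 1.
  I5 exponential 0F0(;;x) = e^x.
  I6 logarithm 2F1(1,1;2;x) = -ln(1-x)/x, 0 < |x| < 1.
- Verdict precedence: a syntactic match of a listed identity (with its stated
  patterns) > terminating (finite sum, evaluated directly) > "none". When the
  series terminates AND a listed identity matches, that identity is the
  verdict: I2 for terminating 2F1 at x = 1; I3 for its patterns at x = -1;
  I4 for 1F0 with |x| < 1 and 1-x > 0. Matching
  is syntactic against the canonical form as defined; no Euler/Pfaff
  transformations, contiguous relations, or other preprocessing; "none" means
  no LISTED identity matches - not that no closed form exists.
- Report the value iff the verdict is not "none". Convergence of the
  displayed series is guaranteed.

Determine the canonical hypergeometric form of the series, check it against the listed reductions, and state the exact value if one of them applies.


Key observation: x = \frac{5}{9} and the running product (prefactor -1/2) telescopes to a rising factorial.
Consecutive-term ratio: r(k) = \frac{5}{9} * (k+\frac{1}{5}) (k+\frac{7}{5}) / [(k-\frac{7}{4}) (k+1)] - rational in k, leading ratio \frac{5}{9}; with t_0 = -\frac{1}{2}, classification follows.

Prefactor -\frac{1}{2}, argument \frac{5}{9}: 2F1 with upper {\frac{1}{5}, \frac{7}{5}} over lower {-\frac{7}{4}}. Verdict: none. No listed pattern accepts 2F1(\frac{1}{5}, \frac{7}{5}; -\frac{7}{4}; \frac{5}{9}).


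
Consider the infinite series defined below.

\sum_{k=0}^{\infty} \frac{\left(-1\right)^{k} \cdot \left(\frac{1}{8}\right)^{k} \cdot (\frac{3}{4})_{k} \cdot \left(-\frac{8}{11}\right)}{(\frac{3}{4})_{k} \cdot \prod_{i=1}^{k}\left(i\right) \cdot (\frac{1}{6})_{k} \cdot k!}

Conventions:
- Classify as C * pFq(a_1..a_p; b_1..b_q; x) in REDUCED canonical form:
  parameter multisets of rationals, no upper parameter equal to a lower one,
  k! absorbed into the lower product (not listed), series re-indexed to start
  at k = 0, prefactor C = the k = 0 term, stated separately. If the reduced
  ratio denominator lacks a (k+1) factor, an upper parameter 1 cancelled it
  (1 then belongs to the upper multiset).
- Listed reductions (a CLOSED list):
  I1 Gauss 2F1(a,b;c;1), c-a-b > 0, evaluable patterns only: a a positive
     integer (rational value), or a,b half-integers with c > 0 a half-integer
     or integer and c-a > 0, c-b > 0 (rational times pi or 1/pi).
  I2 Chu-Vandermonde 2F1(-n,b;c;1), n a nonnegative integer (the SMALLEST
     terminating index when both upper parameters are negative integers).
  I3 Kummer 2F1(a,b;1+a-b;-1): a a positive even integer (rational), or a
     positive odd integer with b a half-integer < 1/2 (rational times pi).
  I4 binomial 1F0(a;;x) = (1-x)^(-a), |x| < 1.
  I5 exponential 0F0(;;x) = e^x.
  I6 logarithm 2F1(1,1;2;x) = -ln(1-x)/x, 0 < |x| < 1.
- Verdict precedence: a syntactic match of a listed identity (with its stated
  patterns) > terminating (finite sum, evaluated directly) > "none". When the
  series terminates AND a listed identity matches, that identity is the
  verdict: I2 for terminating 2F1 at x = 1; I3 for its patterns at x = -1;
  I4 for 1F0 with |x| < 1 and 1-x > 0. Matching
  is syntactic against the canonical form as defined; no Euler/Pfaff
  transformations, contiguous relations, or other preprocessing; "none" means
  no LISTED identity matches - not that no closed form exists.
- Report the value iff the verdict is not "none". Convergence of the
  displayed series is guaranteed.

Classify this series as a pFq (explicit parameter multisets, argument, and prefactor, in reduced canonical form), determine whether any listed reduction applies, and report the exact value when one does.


Classification (C = -\frac{8}{11}): 0F2 with upper {-}, lower {\frac{1}{6}, 1}, argument x = -\frac{1}{8}. Verdict: none. No listed pattern accepts 0F2(-; \frac{1}{6}, 1; -\frac{1}{8}).

Structural cue: t_0 = -\frac{8}{11} here, and the (-1)^k factor (C = -8/11) folds into the argument's sign.
Adjacent-term ratio: r(k) = -\frac{1}{8} * 1 / [(k+\frac{1}{6}) (k+1) (k+1)] ; factor over Q: parameters, x = -\frac{1}{8}, and C = -\frac{8}{11}.


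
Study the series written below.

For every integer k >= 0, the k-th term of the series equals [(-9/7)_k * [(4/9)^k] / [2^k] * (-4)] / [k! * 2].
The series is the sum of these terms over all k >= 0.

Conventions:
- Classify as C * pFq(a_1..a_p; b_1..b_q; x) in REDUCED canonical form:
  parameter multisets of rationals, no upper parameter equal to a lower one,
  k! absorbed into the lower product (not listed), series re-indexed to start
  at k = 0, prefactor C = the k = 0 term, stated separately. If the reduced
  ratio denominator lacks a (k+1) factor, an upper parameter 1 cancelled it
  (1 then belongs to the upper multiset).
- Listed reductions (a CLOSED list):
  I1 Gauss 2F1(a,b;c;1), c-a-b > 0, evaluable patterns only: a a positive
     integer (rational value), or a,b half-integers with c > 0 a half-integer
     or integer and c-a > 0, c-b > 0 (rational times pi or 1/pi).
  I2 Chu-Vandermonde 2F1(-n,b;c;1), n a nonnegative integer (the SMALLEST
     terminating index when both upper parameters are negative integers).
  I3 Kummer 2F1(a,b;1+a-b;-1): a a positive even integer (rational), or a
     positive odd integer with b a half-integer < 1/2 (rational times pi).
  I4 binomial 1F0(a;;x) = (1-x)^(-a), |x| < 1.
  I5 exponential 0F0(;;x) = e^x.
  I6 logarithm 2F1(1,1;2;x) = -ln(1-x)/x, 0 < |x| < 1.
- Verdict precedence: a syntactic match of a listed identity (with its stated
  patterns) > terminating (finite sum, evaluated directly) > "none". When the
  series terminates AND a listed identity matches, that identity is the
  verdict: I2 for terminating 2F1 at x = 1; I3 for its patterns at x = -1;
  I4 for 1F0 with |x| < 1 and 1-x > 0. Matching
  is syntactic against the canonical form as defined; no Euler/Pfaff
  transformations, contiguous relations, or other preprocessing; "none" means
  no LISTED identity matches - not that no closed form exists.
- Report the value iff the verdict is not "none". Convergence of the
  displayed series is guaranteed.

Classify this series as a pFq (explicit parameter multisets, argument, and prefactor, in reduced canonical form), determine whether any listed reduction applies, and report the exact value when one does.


Structural cue: t_0 = -2 here, and the two k-th powers (prefactor -2) combine into one argument.
Term ratio: r(k) = (2/9) * (k-9/7) / [(k+1)] - rational; roots negated = parameters, x = (2/9), C = -2.

x = 2/9 here; the reduced form reads 1F0, upper {-9/7}, lower {-}, C = -2. Verdict (x = 2/9): binomial (I4) applies (the 1F0 binomial series: exponent 9/7, x = 2/9). Sum: (-2) * (7/9)^(9/7).


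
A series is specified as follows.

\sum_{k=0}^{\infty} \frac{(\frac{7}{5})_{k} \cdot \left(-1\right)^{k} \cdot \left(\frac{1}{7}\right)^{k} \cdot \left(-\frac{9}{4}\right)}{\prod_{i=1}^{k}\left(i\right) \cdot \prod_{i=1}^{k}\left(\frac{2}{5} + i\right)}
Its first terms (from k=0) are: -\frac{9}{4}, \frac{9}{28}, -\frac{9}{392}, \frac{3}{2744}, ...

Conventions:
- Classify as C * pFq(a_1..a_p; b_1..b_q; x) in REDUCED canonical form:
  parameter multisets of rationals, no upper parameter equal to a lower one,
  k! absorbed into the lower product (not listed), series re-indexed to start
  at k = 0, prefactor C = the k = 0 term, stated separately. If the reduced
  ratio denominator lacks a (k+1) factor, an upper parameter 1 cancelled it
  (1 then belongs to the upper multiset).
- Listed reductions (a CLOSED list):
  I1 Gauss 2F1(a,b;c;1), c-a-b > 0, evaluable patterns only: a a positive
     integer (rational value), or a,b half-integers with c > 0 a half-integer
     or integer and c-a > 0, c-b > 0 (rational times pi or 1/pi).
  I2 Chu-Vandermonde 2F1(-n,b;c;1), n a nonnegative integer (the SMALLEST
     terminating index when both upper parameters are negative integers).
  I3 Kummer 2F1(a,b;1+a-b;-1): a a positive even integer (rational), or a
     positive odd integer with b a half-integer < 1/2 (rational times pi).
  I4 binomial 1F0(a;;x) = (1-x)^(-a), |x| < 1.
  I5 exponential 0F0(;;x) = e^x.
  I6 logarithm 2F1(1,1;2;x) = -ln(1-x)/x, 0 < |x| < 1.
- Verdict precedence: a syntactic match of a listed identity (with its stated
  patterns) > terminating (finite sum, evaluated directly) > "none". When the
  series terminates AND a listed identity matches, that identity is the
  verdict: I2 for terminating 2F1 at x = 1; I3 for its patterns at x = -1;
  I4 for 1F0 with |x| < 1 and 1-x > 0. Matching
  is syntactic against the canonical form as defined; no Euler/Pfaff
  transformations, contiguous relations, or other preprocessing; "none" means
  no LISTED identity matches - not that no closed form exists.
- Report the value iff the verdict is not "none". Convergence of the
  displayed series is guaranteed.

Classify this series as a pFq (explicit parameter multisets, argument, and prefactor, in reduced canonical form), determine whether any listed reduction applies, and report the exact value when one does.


First insight: t_0 = -\frac{9}{4} here, and the product of the first k integers (prefactor -9/4) is k!.
Step ratio: r(k) = -\frac{1}{7} * 1 / [(k+1)] - rational in k, leading ratio -\frac{1}{7}; with t_0 = -\frac{9}{4}, classification follows.

At argument -\frac{1}{7}: a 0F0 with upper {-}, lower {-}, scaled by C = -\frac{9}{4}. Verdict at x = -\frac{1}{7}: exponential (I5) matches (the 0F0 exponential series at x = -\frac{1}{7}). Its exact value is \left(-\frac{9}{4}\right) \cdot e^{-\frac{1}{7}}.


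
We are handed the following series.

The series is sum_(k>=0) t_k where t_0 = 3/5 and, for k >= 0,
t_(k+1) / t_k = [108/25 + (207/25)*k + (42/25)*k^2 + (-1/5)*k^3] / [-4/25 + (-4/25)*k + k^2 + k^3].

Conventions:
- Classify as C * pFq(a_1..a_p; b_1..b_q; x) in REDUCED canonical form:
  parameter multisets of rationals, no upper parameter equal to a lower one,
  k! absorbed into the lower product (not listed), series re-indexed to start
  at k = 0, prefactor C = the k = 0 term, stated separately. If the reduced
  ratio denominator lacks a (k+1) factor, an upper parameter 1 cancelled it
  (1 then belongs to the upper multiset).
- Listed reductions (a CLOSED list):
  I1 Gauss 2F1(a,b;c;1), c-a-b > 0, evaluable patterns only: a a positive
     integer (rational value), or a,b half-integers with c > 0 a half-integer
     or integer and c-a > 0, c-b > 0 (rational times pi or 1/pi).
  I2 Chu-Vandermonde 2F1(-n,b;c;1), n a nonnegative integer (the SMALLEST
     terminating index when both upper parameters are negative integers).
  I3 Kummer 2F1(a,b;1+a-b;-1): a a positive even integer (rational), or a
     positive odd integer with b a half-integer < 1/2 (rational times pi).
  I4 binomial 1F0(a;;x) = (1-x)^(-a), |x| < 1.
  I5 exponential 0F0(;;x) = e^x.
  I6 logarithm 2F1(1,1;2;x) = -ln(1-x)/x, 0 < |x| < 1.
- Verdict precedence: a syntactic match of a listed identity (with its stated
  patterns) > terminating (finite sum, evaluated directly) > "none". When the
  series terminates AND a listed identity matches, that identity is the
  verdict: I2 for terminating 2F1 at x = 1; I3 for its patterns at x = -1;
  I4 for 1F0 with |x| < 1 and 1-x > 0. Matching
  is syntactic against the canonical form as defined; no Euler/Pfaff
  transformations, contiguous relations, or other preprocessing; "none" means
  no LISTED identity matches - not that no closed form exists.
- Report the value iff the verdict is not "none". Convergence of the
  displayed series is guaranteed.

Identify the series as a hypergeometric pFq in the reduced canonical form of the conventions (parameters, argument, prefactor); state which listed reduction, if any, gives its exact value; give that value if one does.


Canonical form: C = 3/5 times 3F2 with upper {-12, 3/5, 3}, lower {-2/5, 2/5}, x = -1/5. Verdict: terminating at k = 12: the factor (-12)_k kills every later term; summing the 13 survivors is exact. Exact value: -3196560243/2808485.

Key observation: t_0 being 3/5, roots of the ratio polynomials (C = 3/5) are the negated parameters.
Term ratio: r(k) = (-1/5) * (k-12) (k+3/5) (k+3) / [(k-2/5) (k+2/5) (k+1)] - rational in k. x = (-1/5); t_0 = 3/5; negate the roots.


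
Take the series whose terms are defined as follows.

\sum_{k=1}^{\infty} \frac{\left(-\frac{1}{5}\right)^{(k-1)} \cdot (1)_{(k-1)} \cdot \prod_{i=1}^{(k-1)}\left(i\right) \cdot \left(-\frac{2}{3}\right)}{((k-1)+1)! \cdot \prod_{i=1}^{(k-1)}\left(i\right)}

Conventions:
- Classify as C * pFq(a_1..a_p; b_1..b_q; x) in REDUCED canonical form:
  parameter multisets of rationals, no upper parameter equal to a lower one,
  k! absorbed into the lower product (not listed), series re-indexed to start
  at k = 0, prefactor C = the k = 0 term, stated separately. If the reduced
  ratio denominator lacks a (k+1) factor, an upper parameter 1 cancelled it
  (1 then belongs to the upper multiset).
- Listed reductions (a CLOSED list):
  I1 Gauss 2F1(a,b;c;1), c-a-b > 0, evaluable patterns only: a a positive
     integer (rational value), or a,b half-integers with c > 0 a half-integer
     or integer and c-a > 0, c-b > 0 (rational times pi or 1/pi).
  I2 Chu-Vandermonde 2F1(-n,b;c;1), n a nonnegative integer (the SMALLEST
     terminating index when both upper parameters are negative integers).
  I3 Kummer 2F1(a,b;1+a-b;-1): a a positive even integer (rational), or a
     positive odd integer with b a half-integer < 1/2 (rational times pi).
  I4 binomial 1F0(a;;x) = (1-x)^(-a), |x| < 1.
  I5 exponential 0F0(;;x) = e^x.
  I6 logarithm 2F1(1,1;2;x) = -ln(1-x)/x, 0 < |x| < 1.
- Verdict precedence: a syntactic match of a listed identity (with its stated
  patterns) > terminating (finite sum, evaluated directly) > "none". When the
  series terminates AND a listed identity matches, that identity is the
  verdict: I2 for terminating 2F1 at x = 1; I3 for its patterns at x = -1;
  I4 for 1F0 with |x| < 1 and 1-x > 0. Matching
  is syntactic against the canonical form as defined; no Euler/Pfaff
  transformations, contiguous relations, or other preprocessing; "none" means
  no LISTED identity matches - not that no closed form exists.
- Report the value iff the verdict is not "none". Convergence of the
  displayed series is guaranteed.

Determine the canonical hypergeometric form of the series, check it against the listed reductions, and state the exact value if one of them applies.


The series (x = -\frac{1}{5}) is 2F1: upper {1, 1}, lower {2}, prefactor -\frac{2}{3}. Verdict: this is the logarithmic series (I6) (the logarithm: parameters (1,1;2), x = -\frac{1}{5}). Hence: \left(-\frac{10}{3}\right) \cdot \ln\left(\frac{6}{5}\right).

Key observation: t_0 = -\frac{2}{3} here, and the denominator's factorial ratio (C = -2/3, x = -1/5) is a lower Pochhammer.
Adjacent-term ratio: r(k) = -\frac{1}{5} * (k+1) (k+1) / [(k+2) (k+1)] - poly over poly, x = -\frac{1}{5} from leading terms; C = -\frac{2}{3} at k = 0.


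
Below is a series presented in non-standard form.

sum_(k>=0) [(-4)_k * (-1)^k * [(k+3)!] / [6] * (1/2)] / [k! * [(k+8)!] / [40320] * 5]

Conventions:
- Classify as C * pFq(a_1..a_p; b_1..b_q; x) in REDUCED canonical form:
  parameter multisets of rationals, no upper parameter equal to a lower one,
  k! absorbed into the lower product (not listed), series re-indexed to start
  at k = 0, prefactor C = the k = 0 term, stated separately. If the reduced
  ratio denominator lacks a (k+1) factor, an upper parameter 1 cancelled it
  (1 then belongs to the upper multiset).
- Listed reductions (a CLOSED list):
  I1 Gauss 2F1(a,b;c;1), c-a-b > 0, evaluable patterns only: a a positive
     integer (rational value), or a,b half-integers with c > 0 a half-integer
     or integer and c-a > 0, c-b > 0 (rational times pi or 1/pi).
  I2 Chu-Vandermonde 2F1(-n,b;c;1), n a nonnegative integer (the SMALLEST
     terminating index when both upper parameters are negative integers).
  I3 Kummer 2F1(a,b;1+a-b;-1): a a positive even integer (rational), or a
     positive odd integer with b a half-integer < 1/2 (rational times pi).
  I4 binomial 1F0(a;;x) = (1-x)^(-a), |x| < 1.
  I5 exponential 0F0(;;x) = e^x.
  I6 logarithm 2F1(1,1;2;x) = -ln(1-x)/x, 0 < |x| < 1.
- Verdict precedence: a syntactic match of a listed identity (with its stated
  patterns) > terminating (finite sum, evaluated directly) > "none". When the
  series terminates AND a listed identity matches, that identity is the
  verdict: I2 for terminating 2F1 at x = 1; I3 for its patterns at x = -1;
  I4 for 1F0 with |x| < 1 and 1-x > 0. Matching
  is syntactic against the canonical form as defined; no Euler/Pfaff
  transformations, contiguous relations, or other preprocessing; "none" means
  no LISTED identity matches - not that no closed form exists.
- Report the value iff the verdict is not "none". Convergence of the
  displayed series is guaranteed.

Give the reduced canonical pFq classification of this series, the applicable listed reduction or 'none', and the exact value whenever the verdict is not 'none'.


Canonical form: C = 1/10 times 2F1 with upper {-4, 4}, lower {9}, x = -1. Verdict at x = -1: Kummer's theorem (I3) matches (x = -1; c = 9 equals 1+a-b for upper {-4, 4}: listed pattern). Hence: 7/15.

Key observation: t_0 = 1/10 here, and the denominator's factorial ratio (C = 1/10) is a lower Pochhammer.
Term ratio: r(k) = (-1) * (k-4) (k+4) / [(k+9) (k+1)] - rational in k. x = (-1); t_0 = 1/10; negate the roots.


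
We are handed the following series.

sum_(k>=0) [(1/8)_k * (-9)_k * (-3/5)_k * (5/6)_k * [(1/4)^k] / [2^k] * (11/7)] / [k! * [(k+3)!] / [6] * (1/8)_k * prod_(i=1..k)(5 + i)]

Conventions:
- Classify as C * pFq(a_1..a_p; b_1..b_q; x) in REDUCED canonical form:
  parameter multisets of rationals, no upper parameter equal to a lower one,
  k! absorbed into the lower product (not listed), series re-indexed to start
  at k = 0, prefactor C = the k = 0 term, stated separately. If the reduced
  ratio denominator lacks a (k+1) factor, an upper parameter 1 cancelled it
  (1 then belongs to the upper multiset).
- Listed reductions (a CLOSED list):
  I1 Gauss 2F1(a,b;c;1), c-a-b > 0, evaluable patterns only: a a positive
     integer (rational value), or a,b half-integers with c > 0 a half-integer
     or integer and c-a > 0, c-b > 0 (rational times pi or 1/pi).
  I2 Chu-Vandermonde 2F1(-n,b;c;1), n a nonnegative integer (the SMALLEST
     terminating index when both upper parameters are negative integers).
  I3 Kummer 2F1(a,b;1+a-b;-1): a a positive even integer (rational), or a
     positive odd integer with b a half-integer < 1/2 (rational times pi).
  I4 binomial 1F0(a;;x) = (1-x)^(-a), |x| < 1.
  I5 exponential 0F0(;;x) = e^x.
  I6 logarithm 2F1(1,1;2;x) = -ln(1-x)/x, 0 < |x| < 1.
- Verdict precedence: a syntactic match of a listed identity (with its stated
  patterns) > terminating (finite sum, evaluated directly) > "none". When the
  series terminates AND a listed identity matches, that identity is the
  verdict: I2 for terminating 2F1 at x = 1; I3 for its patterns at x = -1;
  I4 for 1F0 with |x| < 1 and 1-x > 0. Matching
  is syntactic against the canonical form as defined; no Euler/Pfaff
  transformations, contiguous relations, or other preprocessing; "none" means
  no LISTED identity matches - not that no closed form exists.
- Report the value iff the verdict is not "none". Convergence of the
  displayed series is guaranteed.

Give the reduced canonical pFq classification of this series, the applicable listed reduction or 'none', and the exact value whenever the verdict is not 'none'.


First insight: t_0 being 11/7, the denominator's factorial ratio (C = 11/7) is a lower Pochhammer.
Term ratio: r(k) = (1/8) * (k-9) (k-3/5) (k+5/6) / [(k+4) (k+6) (k+1)] - rational in k, leading ratio (1/8); with t_0 = 11/7, classification follows.

x = 1/8 here; the reduced form reads 3F2, upper {-9, -3/5, 5/6}, lower {4, 6}, C = 11/7. Verdict: terminating (-9 upstairs). 10 nonzero terms in all; added directly. Exact value: 7193250755686442791158369907/4473742560916930560000000000.


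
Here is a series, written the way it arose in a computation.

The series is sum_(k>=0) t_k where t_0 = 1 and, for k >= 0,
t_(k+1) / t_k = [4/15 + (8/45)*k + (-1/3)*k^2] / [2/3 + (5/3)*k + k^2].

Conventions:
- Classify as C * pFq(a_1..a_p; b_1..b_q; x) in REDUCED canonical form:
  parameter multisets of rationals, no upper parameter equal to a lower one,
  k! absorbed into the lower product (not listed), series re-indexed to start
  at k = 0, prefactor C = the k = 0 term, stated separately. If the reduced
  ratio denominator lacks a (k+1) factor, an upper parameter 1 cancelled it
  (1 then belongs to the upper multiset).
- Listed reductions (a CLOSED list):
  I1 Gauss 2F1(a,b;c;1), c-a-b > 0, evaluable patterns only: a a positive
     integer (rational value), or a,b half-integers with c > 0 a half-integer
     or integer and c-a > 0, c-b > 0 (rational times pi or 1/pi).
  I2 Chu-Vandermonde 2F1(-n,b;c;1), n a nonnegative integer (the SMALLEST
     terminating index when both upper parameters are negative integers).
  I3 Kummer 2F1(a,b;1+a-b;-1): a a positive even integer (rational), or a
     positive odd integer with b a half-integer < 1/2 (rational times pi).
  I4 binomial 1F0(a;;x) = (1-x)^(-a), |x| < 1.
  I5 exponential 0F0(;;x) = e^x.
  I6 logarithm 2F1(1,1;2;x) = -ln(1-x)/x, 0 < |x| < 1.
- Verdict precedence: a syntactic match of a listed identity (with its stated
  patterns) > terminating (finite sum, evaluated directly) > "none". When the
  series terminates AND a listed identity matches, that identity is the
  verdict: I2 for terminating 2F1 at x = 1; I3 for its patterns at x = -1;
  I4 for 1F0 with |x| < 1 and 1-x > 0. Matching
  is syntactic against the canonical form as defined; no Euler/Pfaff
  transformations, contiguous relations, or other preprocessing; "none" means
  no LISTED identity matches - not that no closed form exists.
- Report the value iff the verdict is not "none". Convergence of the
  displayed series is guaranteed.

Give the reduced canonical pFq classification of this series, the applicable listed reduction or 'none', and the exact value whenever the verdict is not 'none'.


With C = 1: the canonical form is 1F0(-6/5; -; -1/3). Verdict at x = -1/3: the I4 binomial reduction matches (the 1F0 binomial series: exponent 6/5, x = -1/3). Value: (4/3)^(6/5).

Key observation: t_0 = 1 here, and roots of the ratio polynomials (C = 1, x = -1/3) are the negated parameters.
Term ratio: r(k) = (-1/3) * (k-6/5) / [(k+1)] - rational in k. x = (-1/3); t_0 = 1; negate the roots.
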